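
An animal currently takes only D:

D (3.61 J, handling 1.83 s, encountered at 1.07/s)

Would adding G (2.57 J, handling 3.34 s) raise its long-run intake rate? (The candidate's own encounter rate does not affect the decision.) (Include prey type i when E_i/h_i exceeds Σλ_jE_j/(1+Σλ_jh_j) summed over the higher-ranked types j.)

On D alone, R = ΣλE/(1+Σλh) = 3.863/2.958 = 1.306 J/s.
Profitability of G: 2.57/3.34 = 0.7695 J/s.
Since 0.7695 < R, time spent handling G is better spent searching.

No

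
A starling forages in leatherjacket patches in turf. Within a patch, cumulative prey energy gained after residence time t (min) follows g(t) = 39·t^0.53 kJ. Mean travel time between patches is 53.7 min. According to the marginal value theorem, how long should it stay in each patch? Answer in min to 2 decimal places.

60.56 min

Optimal t* satisfies g'(t*) = g(t*)/(T + t*).
g'(t) = 0.53·39·t^-0.47. Setting 0.53·39·t^-0.47 = 39·t^0.53/(53.7+t) gives 0.53(53.7+t) = t, so 0.47·t = 0.53×53.7.
t* = 0.53×53.7/0.47 = 60.56 min.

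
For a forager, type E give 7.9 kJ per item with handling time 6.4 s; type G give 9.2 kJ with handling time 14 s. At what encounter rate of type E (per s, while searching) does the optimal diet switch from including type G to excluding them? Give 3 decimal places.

0.178 per s

At the threshold, the rate on type E alone equals the profitability of type G: λ·7.9/(1 + λ·6.4) = 9.2/14 = 0.6571.
Rearranging, λ(7.9 − 0.6571×6.4) = 0.6571, so λ = 0.6571/3.694 = 0.1779 per s.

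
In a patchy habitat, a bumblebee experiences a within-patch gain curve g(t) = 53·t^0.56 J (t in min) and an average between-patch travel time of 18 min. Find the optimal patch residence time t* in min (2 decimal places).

By the marginal value theorem, leave when the instantaneous gain rate g'(t) equals the habitat-wide average g(t)/(T + t).
g'(t) = 0.56·53·t^-0.44. Setting 0.56·53·t^-0.44 = 53·t^0.56/(18+t) gives 0.56(18+t) = t, so 0.44·t = 0.56×18.
t* = 0.56×18/0.44 = 22.91 min.

22.91 min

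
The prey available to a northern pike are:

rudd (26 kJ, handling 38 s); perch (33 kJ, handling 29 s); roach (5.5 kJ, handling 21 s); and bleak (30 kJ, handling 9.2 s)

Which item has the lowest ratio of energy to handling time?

In descending order of E/h:
bleak: 30/9.2 = 3.26 kJ/s
perch: 33/29 = 1.14 kJ/s
rudd: 26/38 = 0.684 kJ/s
roach: 5.5/21 = 0.262 kJ/s

roach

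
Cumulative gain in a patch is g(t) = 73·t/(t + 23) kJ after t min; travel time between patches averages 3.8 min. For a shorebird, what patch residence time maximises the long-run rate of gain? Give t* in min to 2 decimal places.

By the marginal value theorem, leave when the instantaneous gain rate g'(t) equals the habitat-wide average g(t)/(T + t).
g'(t) = 73·23/(t + 23)². Setting 73·23/(t+23)² = 73t/[(t+23)(3.8+t)] gives 23(3.8+t) = t(t+23), so t² = 23×3.8 = 87.4.
t* = √87.4 = 9.349 min.

9.35 min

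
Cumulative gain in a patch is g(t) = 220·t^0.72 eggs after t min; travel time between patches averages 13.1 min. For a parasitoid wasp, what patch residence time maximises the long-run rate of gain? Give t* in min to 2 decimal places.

By the marginal value theorem, leave when the instantaneous gain rate g'(t) equals the habitat-wide average g(t)/(T + t).
g'(t) = 0.72·220·t^-0.28. Setting 0.72·220·t^-0.28 = 220·t^0.72/(13.1+t) gives 0.72(13.1+t) = t, so 0.28·t = 0.72×13.1.
t* = 0.72×13.1/0.28 = 33.69 min.

33.69 min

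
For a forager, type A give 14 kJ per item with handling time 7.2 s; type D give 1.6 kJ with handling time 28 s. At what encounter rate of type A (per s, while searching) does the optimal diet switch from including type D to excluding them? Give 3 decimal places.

0.004 per s

At the threshold, the rate on type A alone equals the profitability of type D: λ·14/(1 + λ·7.2) = 1.6/28 = 0.05714.
Rearranging, λ(14 − 0.05714×7.2) = 0.05714, so λ = 0.05714/13.59 = 0.004205 per s.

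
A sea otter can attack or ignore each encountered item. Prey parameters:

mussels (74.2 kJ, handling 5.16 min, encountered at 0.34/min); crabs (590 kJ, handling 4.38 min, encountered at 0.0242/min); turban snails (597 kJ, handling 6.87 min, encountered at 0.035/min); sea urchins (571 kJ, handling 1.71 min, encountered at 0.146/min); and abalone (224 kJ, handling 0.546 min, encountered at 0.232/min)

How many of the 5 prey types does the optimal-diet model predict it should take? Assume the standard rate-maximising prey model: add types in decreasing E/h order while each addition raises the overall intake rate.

3

E/h in descending order: abalone 410, sea urchins 334, crabs 135, turban snails 86.9, mussels 14.4 kJ/min. The optimal diet is the largest prefix of this list for which every included type satisfies E_i/h_i > R on the types above it.
Rate on top 1: 46.13. sea urchins: 334 > 46.13 → include.
Rate on top 2: 98.33. crabs: 135 > 98.33 → include.
Rate on top 3: 100.9. turban snails: 86.9 < 100.9 → exclude; stop.
Optimal diet: abalone, sea urchins, crabs — 3 of 5 types.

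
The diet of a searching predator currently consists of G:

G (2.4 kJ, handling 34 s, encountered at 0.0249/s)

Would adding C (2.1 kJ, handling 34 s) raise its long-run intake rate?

Yes

Current rate: (0.0249×2.4)/(1 + 0.0249×34) = 0.03236 kJ/s.
C: E/h = 2.1/34 = 0.06176 kJ/s.
Since 0.06176 > R, including C increases the long-run rate.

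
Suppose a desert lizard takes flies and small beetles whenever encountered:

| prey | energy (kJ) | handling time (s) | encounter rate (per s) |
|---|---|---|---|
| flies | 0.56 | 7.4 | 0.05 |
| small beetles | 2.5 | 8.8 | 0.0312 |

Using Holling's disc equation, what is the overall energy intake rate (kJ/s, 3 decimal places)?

0.064 kJ/s

R = Σλ_iE_i / (1 + Σλ_ih_i)
Numerator: 0.05×0.56 + 0.0312×2.5 = 0.106
Denominator: 1 + 0.05×7.4 + 0.0312×8.8 = 1.645
R = 0.106/1.645 = 0.06445 kJ/s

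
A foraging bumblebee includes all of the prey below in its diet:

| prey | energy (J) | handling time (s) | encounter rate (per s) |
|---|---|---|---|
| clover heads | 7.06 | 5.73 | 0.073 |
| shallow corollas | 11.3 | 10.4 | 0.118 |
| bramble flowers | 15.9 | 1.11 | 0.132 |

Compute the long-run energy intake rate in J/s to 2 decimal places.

1.41 J/s

R = (0.073×7.06 + 0.118×11.3 + 0.132×15.9) / (1 + 0.073×5.73 + 0.118×10.4 + 0.132×1.11) = 3.948/2.792 = 1.414 J/s.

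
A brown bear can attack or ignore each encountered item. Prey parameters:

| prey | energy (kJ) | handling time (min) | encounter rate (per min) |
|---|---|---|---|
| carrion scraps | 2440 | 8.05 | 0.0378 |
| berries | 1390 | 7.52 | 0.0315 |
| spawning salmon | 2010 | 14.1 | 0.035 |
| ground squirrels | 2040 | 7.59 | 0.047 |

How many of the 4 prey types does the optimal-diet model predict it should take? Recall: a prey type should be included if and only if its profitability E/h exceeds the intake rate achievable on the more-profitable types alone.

Rank by E/h (kJ/min): carrion scraps 303, ground squirrels 269, berries 185, spawning salmon 143. Include each in turn until the next type's E/h falls below the running intake rate.
Rate on top 1: 70.71. ground squirrels: 269 > 70.71 → include.
Rate on top 2: 113.3. berries: 185 > 113.3 → include.
Rate on top 3: 122.2. spawning salmon: 143 > 122.2 → include.
Optimal diet: carrion scraps, ground squirrels, berries, spawning salmon — 4 of 4 types.

4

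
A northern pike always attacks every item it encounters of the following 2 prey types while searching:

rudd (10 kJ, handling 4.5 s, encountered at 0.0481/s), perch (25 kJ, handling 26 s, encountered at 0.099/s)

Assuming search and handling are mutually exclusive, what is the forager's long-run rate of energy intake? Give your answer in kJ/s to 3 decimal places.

R = (0.0481×10 + 0.099×25) / (1 + 0.0481×4.5 + 0.099×26) = 2.956/3.79 = 0.7799 kJ/s.

0.780 kJ/s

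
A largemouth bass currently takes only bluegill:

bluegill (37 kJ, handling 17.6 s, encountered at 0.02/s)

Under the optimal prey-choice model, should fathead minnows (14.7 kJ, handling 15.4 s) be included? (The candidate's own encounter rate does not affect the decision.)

Yes

Intake rate on the current diet: R = (0.02×37) / (1 + 0.02×17.6) = 0.74/1.352 = 0.5473 kJ/s.
Profitability of fathead minnows: 14.7/15.4 = 0.9545 kJ/s.
0.9545 > 0.5473, so adding fathead minnows raises the average — include it.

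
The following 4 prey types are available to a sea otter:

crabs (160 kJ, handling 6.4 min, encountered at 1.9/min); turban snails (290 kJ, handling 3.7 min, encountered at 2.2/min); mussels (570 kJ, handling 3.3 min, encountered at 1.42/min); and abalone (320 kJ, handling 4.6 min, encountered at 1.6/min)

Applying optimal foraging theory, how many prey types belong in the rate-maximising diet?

Profitabilities (E/h, kJ/min): mussels 173, turban snails 78.4, abalone 69.6, crabs 25. Add prey in this order while the next type's profitability exceeds the intake rate on those already taken.
Rate on top 1: 142.3. turban snails: 78.4 < 142.3 → exclude; stop.
Optimal diet: mussels — 1 of 4 types.

1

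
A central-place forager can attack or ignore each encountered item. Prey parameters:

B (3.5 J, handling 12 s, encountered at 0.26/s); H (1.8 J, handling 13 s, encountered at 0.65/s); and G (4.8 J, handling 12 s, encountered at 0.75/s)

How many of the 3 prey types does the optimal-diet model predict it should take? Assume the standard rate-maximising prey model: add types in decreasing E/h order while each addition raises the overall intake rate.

1

E/h in descending order: G 0.4, B 0.292, H 0.138 J/s. The optimal diet is the largest prefix of this list for which every included type satisfies E_i/h_i > R on the types above it.
Rate on top 1: 0.36. B: 0.292 < 0.36 → exclude; stop.
Optimal diet: G — 1 of 3 types.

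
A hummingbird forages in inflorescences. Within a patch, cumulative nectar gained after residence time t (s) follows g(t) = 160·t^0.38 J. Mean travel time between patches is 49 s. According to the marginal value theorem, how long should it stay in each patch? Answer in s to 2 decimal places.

30.03 s

Optimal t* satisfies g'(t*) = g(t*)/(T + t*).
g'(t) = 0.38·160·t^-0.62. Setting 0.38·160·t^-0.62 = 160·t^0.38/(49+t) gives 0.38(49+t) = t, so 0.62·t = 0.38×49.
t* = 0.38×49/0.62 = 30.03 s.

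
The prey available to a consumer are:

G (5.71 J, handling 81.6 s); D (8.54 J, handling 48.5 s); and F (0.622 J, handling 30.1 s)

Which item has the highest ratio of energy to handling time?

D

Profitability E/h (J/s): G = 5.71/81.6 = 0.07, D = 8.54/48.5 = 0.176, F = 0.622/30.1 = 0.0207.
Ranked: D > G > F.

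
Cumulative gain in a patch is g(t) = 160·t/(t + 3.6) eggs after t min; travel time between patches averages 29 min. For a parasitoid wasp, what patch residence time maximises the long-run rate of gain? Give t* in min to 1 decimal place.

10.2 min

Optimal t* satisfies g'(t*) = g(t*)/(T + t*).
g'(t) = 160·3.6/(t + 3.6)². Setting 160·3.6/(t+3.6)² = 160t/[(t+3.6)(29+t)] gives 3.6(29+t) = t(t+3.6), so t² = 3.6×29 = 104.4.
t* = √104.4 = 10.22 min.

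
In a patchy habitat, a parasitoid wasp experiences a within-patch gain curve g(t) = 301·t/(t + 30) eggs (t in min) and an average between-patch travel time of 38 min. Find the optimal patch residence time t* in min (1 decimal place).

33.8 min

Maximise g(t)/(T+t): set derivative to zero → g'(t)(T+t) = g(t).
g'(t) = 301·30/(t + 30)². Setting 301·30/(t+30)² = 301t/[(t+30)(38+t)] gives 30(38+t) = t(t+30), so t² = 30×38 = 1140.
t* = √1140 = 33.76 min.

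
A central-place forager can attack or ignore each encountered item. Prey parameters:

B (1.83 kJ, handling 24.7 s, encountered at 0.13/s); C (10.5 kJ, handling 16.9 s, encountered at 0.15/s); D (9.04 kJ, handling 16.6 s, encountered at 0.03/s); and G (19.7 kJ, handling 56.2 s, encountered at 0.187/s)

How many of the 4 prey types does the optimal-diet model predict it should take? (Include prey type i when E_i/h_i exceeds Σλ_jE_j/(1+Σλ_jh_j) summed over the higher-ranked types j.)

2

Profitabilities (E/h, kJ/s): C 0.621, D 0.545, G 0.351, B 0.0741. Add prey in this order while the next type's profitability exceeds the intake rate on those already taken.
Rate on top 1: 0.4455. D: 0.545 > 0.4455 → include.
Rate on top 2: 0.4578. G: 0.351 < 0.4578 → exclude; stop.
Optimal diet: C, D — 2 of 4 types.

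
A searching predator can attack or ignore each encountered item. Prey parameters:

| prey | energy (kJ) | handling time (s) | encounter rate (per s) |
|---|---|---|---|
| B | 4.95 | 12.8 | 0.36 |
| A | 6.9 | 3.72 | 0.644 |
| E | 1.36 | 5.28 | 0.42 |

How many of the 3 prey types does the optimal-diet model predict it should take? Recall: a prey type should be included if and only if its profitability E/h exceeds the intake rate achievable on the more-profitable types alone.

Rank by E/h (kJ/s): A 1.85, B 0.387, E 0.258. Include each in turn until the next type's E/h falls below the running intake rate.
Rate on top 1: 1.309. B: 0.387 < 1.309 → exclude; stop.
Optimal diet: A — 1 of 3 types.

1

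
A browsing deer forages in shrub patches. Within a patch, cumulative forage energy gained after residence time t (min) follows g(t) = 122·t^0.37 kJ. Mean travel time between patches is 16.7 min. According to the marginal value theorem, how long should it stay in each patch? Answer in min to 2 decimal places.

9.81 min

Optimal t* satisfies g'(t*) = g(t*)/(T + t*).
g'(t) = 0.37·122·t^-0.63. Setting 0.37·122·t^-0.63 = 122·t^0.37/(16.7+t) gives 0.37(16.7+t) = t, so 0.63·t = 0.37×16.7.
t* = 0.37×16.7/0.63 = 9.808 min.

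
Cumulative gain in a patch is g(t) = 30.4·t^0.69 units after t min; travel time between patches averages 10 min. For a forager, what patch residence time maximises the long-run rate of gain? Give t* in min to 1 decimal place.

By the marginal value theorem, leave when the instantaneous gain rate g'(t) equals the habitat-wide average g(t)/(T + t).
g'(t) = 0.69·30.4·t^-0.31. Setting 0.69·30.4·t^-0.31 = 30.4·t^0.69/(10+t) gives 0.69(10+t) = t, so 0.31·t = 0.69×10.
t* = 0.69×10/0.31 = 22.26 min.

22.3 min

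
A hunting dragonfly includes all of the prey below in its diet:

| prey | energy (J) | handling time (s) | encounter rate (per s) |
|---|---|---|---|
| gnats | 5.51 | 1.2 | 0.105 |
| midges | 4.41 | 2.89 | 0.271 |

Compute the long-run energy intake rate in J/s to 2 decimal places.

0.93 J/s

R = Σλ_iE_i / (1 + Σλ_ih_i)
Numerator: 0.105×5.51 + 0.271×4.41 = 1.774
Denominator: 1 + 0.105×1.2 + 0.271×2.89 = 1.909
R = 1.774/1.909 = 0.929 J/s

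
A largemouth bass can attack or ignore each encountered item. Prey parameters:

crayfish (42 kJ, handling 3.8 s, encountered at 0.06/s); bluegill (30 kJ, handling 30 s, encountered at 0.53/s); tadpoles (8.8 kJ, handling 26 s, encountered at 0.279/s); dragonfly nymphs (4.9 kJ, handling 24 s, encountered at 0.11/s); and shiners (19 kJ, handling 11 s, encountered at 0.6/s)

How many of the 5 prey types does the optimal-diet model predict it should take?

1

Rank by E/h (kJ/s): crayfish 11.1, shiners 1.73, bluegill 1, tadpoles 0.338, dragonfly nymphs 0.204. Include each in turn until the next type's E/h falls below the running intake rate.
Rate on top 1: 2.052. shiners: 1.73 < 2.052 → exclude; stop.
Optimal diet: crayfish — 1 of 5 types.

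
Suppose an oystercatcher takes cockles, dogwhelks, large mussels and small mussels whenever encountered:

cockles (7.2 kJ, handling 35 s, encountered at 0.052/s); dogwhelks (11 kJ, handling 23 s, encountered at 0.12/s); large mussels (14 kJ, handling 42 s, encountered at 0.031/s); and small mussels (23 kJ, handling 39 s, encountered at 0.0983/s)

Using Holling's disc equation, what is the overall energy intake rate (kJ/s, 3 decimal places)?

R = (0.052×7.2 + 0.12×11 + 0.031×14 + 0.0983×23) / (1 + 0.052×35 + 0.12×23 + 0.031×42 + 0.0983×39) = 4.389/10.72 = 0.4096 kJ/s.

0.410 kJ/s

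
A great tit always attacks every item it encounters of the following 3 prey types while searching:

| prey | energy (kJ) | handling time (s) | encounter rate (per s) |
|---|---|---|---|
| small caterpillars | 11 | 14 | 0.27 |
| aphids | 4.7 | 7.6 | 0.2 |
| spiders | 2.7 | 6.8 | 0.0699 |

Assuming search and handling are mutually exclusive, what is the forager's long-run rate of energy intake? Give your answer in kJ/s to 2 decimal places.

R = (0.27×11 + 0.2×4.7 + 0.0699×2.7) / (1 + 0.27×14 + 0.2×7.6 + 0.0699×6.8) = 4.099/6.775 = 0.605 kJ/s.

0.60 kJ/s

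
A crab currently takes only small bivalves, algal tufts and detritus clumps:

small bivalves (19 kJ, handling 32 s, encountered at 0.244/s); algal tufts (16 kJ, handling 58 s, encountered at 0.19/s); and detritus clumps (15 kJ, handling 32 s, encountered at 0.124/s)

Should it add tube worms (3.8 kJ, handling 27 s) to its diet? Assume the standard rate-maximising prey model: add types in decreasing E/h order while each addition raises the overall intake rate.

No

Current rate: (0.244×19 + 0.19×16 + 0.124×15)/(1 + 0.244×32 + 0.19×58 + 0.124×32) = 0.4007 kJ/s.
tube worms: E/h = 3.8/27 = 0.1407 kJ/s.
Since 0.1407 < R, time spent handling tube worms is better spent searching.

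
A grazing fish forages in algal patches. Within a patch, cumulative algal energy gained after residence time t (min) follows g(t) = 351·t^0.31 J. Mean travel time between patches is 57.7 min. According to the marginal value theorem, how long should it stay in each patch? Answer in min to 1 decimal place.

Maximise g(t)/(T+t): set derivative to zero → g'(t)(T+t) = g(t).
g'(t) = 0.31·351·t^-0.69. Setting 0.31·351·t^-0.69 = 351·t^0.31/(57.7+t) gives 0.31(57.7+t) = t, so 0.69·t = 0.31×57.7.
t* = 0.31×57.7/0.69 = 25.92 min.

25.9 min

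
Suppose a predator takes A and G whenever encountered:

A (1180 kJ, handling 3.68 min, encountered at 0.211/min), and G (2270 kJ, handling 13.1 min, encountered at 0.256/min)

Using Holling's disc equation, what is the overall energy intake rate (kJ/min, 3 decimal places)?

161.810 kJ/min

R = Σλ_iE_i / (1 + Σλ_ih_i)
Numerator: 0.211×1180 + 0.256×2270 = 830.1
Denominator: 1 + 0.211×3.68 + 0.256×13.1 = 5.13
R = 830.1/5.13 = 161.8 kJ/min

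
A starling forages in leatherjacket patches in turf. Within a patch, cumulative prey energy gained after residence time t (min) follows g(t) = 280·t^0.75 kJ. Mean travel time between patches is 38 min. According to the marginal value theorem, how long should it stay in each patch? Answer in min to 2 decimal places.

114.00 min

By the marginal value theorem, leave when the instantaneous gain rate g'(t) equals the habitat-wide average g(t)/(T + t).
g'(t) = 0.75·280·t^-0.25. Setting 0.75·280·t^-0.25 = 280·t^0.75/(38+t) gives 0.75(38+t) = t, so 0.25·t = 0.75×38.
t* = 0.75×38/0.25 = 114 min.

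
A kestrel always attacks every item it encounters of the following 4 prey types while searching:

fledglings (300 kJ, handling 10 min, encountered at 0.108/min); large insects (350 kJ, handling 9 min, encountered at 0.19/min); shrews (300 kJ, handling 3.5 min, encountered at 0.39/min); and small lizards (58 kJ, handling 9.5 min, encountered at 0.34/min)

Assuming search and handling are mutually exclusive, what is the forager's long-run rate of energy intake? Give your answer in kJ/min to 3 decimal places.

28.100 kJ/min

Energy encountered per unit search time: 0.108×300 + 0.19×350 + 0.39×300 + 0.34×58 = 235.6 kJ/min.
Handling time per unit search time: 0.108×10 + 0.19×9 + 0.39×3.5 + 0.34×9.5 = 7.385.
Rate = 235.6/(1 + 7.385) = 28.1 kJ/min.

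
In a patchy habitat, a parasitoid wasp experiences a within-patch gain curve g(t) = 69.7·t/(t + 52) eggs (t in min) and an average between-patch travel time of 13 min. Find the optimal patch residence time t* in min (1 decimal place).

26.0 min

By the marginal value theorem, leave when the instantaneous gain rate g'(t) equals the habitat-wide average g(t)/(T + t).
g'(t) = 69.7·52/(t + 52)². Setting 69.7·52/(t+52)² = 69.7t/[(t+52)(13+t)] gives 52(13+t) = t(t+52), so t² = 52×13 = 676.
t* = √676 = 26 min.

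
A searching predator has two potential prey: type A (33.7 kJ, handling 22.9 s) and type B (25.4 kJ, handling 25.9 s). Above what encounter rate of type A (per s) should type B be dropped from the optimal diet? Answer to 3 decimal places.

0.087 per s

Drop type B once their profitability E₂/h₂ falls below the rate achievable on type A alone: E₂/h₂ = λE₁/(1 + λh₁).
Solve for λ: λE₁h₂ = E₂(1 + λh₁) → λ(E₁h₂ − E₂h₁) = E₂ → λ = E₂/(E₁h₂ − E₂h₁).
λ = 25.4/(33.7×25.9 − 25.4×22.9) = 25.4/291.2 = 0.08723 per s.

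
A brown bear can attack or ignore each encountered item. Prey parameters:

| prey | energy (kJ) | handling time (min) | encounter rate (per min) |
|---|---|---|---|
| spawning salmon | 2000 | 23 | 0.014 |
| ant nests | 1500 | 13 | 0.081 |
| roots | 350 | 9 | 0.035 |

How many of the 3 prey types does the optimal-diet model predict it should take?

Profitabilities (E/h, kJ/min): ant nests 115, spawning salmon 87, roots 38.9. Add prey in this order while the next type's profitability exceeds the intake rate on those already taken.
Rate on top 1: 59.18. spawning salmon: 87 > 59.18 → include.
Rate on top 2: 62.95. roots: 38.9 < 62.95 → exclude; stop.
Optimal diet: ant nests, spawning salmon — 2 of 3 types.

2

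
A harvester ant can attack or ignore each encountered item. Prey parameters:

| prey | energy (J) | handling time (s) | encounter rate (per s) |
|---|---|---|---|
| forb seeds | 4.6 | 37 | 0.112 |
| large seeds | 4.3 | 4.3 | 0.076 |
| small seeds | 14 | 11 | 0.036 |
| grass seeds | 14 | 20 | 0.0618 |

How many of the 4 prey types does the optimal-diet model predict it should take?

3

Profitabilities (E/h, J/s): small seeds 1.27, large seeds 1, grass seeds 0.7, forb seeds 0.124. Add prey in this order while the next type's profitability exceeds the intake rate on those already taken.
Rate on top 1: 0.361. large seeds: 1 > 0.361 → include.
Rate on top 2: 0.4822. grass seeds: 0.7 > 0.4822 → include.
Rate on top 3: 0.5732. forb seeds: 0.124 < 0.5732 → exclude; stop.
Optimal diet: small seeds, large seeds, grass seeds — 3 of 4 types.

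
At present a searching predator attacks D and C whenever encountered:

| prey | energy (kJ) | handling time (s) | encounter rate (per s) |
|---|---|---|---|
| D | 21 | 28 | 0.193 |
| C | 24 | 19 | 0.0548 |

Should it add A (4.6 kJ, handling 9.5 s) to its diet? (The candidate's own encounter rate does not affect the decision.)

No

Current rate: (0.193×21 + 0.0548×24)/(1 + 0.193×28 + 0.0548×19) = 0.721 kJ/s.
A: E/h = 4.6/9.5 = 0.4842 kJ/s.
Since 0.4842 < R, time spent handling A is better spent searching.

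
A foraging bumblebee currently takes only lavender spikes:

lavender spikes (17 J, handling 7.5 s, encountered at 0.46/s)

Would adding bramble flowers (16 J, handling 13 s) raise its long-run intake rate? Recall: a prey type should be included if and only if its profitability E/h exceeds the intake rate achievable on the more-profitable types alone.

Intake rate on the current diet: R = (0.46×17) / (1 + 0.46×7.5) = 7.82/4.45 = 1.757 J/s.
Profitability of bramble flowers: 16/13 = 1.231 J/s.
1.231 < 1.757, so adding bramble flowers would lower the average — exclude it.

No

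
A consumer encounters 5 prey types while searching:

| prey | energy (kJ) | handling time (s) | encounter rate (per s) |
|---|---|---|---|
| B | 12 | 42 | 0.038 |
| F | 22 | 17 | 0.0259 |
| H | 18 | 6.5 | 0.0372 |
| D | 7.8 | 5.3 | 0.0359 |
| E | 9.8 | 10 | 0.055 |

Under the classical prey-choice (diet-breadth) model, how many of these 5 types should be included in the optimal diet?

Rank by E/h (kJ/s): H 2.77, D 1.47, F 1.29, E 0.98, B 0.286. Include each in turn until the next type's E/h falls below the running intake rate.
Rate on top 1: 0.5392. D: 1.47 > 0.5392 → include.
Rate on top 2: 0.6631. F: 1.29 > 0.6631 → include.
Rate on top 3: 0.8115. E: 0.98 > 0.8115 → include.
Rate on top 4: 0.8498. B: 0.286 < 0.8498 → exclude; stop.
Optimal diet: H, D, F, E — 4 of 5 types.

4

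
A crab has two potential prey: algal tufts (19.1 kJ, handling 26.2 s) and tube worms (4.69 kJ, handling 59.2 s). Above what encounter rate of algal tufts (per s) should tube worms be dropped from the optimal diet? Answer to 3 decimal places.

At the threshold, the rate on algal tufts alone equals the profitability of tube worms: λ·19.1/(1 + λ·26.2) = 4.69/59.2 = 0.07922.
Rearranging, λ(19.1 − 0.07922×26.2) = 0.07922, so λ = 0.07922/17.02 = 0.004654 per s.

0.005 per s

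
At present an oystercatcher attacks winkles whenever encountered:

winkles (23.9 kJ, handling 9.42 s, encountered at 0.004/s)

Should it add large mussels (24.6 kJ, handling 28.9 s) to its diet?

Yes

Current rate: (0.004×23.9)/(1 + 0.004×9.42) = 0.09213 kJ/s.
Profitability of large mussels: 24.6/28.9 = 0.8512 kJ/s.
0.8512 > 0.09213, so adding large mussels raises the average — include it.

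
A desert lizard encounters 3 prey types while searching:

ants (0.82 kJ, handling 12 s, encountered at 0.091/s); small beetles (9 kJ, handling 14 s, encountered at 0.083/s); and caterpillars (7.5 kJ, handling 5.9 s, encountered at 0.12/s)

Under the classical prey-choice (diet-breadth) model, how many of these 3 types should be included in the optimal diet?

Profitabilities (E/h, kJ/s): caterpillars 1.27, small beetles 0.643, ants 0.0683. Add prey in this order while the next type's profitability exceeds the intake rate on those already taken.
Rate on top 1: 0.5269. small beetles: 0.643 > 0.5269 → include.
Rate on top 2: 0.5739. ants: 0.0683 < 0.5739 → exclude; stop.
Optimal diet: caterpillars, small beetles — 2 of 3 types.

2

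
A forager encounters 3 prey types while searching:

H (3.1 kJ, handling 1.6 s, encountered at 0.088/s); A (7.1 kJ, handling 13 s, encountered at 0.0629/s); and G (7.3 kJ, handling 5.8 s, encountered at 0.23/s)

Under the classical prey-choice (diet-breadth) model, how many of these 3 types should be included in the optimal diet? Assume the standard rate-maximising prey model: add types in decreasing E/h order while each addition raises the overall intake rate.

Rank by E/h (kJ/s): H 1.94, G 1.26, A 0.546. Include each in turn until the next type's E/h falls below the running intake rate.
Rate on top 1: 0.2391. G: 1.26 > 0.2391 → include.
Rate on top 2: 0.7887. A: 0.546 < 0.7887 → exclude; stop.
Optimal diet: H, G — 2 of 3 types.

2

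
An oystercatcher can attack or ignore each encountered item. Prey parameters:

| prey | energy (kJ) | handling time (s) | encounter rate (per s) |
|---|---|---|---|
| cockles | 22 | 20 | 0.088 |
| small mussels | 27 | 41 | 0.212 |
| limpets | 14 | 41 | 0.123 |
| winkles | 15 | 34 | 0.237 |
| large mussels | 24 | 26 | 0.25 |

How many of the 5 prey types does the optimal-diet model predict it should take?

Rank by E/h (kJ/s): cockles 1.1, large mussels 0.923, small mussels 0.659, winkles 0.441, limpets 0.341. Include each in turn until the next type's E/h falls below the running intake rate.
Rate on top 1: 0.7014. large mussels: 0.923 > 0.7014 → include.
Rate on top 2: 0.857. small mussels: 0.659 < 0.857 → exclude; stop.
Optimal diet: cockles, large mussels — 2 of 5 types.

2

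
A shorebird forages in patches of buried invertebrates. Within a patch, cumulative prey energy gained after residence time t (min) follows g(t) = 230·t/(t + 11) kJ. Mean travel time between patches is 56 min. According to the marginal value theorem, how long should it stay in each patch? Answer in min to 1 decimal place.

24.8 min

Maximise g(t)/(T+t): set derivative to zero → g'(t)(T+t) = g(t).
g'(t) = 230·11/(t + 11)². Setting 230·11/(t+11)² = 230t/[(t+11)(56+t)] gives 11(56+t) = t(t+11), so t² = 11×56 = 616.
t* = √616 = 24.82 min.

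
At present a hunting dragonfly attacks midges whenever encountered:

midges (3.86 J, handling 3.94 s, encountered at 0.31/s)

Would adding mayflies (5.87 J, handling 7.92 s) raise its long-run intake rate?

Yes

On midges alone, R = ΣλE/(1+Σλh) = 1.197/2.221 = 0.5387 J/s.
Profitability of mayflies: 5.87/7.92 = 0.7412 J/s.
Since 0.7412 > R, including mayflies increases the long-run rate.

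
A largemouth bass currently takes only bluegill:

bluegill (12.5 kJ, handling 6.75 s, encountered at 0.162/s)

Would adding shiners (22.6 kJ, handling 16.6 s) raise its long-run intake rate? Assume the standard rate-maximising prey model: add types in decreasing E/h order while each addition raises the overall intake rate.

Yes

On bluegill alone, R = ΣλE/(1+Σλh) = 2.025/2.094 = 0.9673 kJ/s.
shiners: E/h = 22.6/16.6 = 1.361 kJ/s.
1.361 > 0.9673, so adding shiners raises the average — include it.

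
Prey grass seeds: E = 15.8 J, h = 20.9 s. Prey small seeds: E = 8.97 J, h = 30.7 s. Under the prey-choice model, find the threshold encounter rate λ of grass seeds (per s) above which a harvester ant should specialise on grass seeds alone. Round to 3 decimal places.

The zero-one rule: include small seeds iff E₂/h₂ > λE₁/(1+λh₁). Equality gives the switch point.
λE₁h₂ = E₂ + λE₂h₁ ⇒ λ = E₂/(E₁h₂ − E₂h₁) = 8.97/(485.1 − 187.5) = 0.03014 per s.

0.030 per s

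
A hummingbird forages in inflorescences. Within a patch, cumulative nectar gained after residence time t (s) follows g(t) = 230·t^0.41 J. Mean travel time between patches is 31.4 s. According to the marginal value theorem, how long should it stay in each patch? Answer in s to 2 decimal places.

Optimal t* satisfies g'(t*) = g(t*)/(T + t*).
g'(t) = 0.41·230·t^-0.59. Setting 0.41·230·t^-0.59 = 230·t^0.41/(31.4+t) gives 0.41(31.4+t) = t, so 0.59·t = 0.41×31.4.
t* = 0.41×31.4/0.59 = 21.82 s.

21.82 s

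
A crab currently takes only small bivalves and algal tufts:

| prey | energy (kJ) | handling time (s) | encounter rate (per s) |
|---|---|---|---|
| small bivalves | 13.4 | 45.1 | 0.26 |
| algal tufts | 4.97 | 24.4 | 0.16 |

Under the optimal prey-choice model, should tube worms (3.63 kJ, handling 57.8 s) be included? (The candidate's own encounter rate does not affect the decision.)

No

Intake rate on the current diet: R = (0.26×13.4 + 0.16×4.97) / (1 + 0.26×45.1 + 0.16×24.4) = 4.279/16.63 = 0.2573 kJ/s.
tube worms: E/h = 3.63/57.8 = 0.0628 kJ/s.
Since 0.0628 < R, time spent handling tube worms is better spent searching.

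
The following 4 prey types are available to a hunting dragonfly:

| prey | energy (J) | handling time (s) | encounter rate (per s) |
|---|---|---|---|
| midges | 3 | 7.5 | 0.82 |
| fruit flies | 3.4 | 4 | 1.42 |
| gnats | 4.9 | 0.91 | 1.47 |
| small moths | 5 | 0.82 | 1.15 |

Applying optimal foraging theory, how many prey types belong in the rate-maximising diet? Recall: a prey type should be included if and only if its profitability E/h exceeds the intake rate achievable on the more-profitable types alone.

E/h in descending order: small moths 6.1, gnats 5.38, fruit flies 0.85, midges 0.4 J/s. The optimal diet is the largest prefix of this list for which every included type satisfies E_i/h_i > R on the types above it.
Rate on top 1: 2.959. gnats: 5.38 > 2.959 → include.
Rate on top 2: 3.948. fruit flies: 0.85 < 3.948 → exclude; stop.
Optimal diet: small moths, gnats — 2 of 4 types.

2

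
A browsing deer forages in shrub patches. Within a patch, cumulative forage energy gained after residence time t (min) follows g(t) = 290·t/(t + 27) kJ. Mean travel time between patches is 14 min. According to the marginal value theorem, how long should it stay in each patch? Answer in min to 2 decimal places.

Maximise g(t)/(T+t): set derivative to zero → g'(t)(T+t) = g(t).
g'(t) = 290·27/(t + 27)². Setting 290·27/(t+27)² = 290t/[(t+27)(14+t)] gives 27(14+t) = t(t+27), so t² = 27×14 = 378.
t* = √378 = 19.44 min.

19.44 min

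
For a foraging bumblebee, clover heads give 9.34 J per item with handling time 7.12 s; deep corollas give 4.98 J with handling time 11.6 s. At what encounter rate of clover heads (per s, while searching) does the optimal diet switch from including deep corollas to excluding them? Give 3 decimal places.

At the threshold, the rate on clover heads alone equals the profitability of deep corollas: λ·9.34/(1 + λ·7.12) = 4.98/11.6 = 0.4293.
Rearranging, λ(9.34 − 0.4293×7.12) = 0.4293, so λ = 0.4293/6.283 = 0.06833 per s.

0.068 per s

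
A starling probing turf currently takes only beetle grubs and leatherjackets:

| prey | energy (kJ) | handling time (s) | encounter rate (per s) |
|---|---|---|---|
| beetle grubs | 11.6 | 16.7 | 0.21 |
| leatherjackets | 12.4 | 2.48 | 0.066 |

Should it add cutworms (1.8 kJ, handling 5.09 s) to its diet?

Current rate: (0.21×11.6 + 0.066×12.4)/(1 + 0.21×16.7 + 0.066×2.48) = 0.6968 kJ/s.
Profitability of cutworms: 1.8/5.09 = 0.3536 kJ/s.
0.3536 < 0.6968, so adding cutworms would lower the average — exclude it.

No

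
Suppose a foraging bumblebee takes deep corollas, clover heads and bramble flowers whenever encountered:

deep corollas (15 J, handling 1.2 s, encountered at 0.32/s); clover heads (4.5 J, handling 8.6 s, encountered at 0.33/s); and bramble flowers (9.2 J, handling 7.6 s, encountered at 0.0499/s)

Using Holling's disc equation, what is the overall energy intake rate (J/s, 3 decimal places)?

1.466 J/s

Energy encountered per unit search time: 0.32×15 + 0.33×4.5 + 0.0499×9.2 = 6.744 J/s.
Handling time per unit search time: 0.32×1.2 + 0.33×8.6 + 0.0499×7.6 = 3.601.
Rate = 6.744/(1 + 3.601) = 1.466 J/s.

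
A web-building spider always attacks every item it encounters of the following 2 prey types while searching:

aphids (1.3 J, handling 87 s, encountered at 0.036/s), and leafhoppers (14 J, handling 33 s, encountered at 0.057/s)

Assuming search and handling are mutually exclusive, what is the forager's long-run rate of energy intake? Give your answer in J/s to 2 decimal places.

0.14 J/s

Energy encountered per unit search time: 0.036×1.3 + 0.057×14 = 0.8448 J/s.
Handling time per unit search time: 0.036×87 + 0.057×33 = 5.013.
Rate = 0.8448/(1 + 5.013) = 0.1405 J/s.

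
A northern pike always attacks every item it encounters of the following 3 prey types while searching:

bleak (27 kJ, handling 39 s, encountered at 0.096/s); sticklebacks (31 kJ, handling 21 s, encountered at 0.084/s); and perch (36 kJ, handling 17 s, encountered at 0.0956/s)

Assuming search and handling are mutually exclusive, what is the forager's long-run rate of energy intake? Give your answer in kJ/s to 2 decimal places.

1.06 kJ/s

Energy encountered per unit search time: 0.096×27 + 0.084×31 + 0.0956×36 = 8.638 kJ/s.
Handling time per unit search time: 0.096×39 + 0.084×21 + 0.0956×17 = 7.133.
Rate = 8.638/(1 + 7.133) = 1.062 kJ/s.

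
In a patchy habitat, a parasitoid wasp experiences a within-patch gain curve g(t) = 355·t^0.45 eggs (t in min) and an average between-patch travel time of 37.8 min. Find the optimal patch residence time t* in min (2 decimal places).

By the marginal value theorem, leave when the instantaneous gain rate g'(t) equals the habitat-wide average g(t)/(T + t).
g'(t) = 0.45·355·t^-0.55. Setting 0.45·355·t^-0.55 = 355·t^0.45/(37.8+t) gives 0.45(37.8+t) = t, so 0.55·t = 0.45×37.8.
t* = 0.45×37.8/0.55 = 30.93 min.

30.93 min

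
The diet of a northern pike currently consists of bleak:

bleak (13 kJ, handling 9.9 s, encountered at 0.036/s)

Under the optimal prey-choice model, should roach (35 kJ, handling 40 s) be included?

On bleak alone, R = ΣλE/(1+Σλh) = 0.468/1.356 = 0.345 kJ/s.
roach: E/h = 35/40 = 0.875 kJ/s.
0.875 > 0.345, so adding roach raises the average — include it.

Yes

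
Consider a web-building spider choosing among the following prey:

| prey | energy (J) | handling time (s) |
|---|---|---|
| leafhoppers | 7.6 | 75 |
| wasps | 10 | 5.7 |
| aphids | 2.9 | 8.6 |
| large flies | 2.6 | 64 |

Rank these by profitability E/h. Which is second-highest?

In descending order of E/h:
wasps: 10/5.7 = 1.75 J/s
aphids: 2.9/8.6 = 0.337 J/s
leafhoppers: 7.6/75 = 0.101 J/s
large flies: 2.6/64 = 0.0406 J/s

aphids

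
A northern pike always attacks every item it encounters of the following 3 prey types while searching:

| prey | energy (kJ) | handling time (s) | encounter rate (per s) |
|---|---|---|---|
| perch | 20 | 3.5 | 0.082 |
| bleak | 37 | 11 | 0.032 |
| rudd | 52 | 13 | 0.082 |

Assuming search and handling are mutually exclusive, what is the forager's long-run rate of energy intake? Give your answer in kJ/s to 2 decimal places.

R = (0.082×20 + 0.032×37 + 0.082×52) / (1 + 0.082×3.5 + 0.032×11 + 0.082×13) = 7.088/2.705 = 2.62 kJ/s.

2.62 kJ/s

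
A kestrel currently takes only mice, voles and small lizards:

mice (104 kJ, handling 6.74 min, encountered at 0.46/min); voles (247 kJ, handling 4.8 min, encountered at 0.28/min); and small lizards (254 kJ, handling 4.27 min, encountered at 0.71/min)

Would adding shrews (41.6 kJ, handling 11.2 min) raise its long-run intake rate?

No

On mice, voles and small lizards alone, R = ΣλE/(1+Σλh) = 297.3/8.476 = 35.08 kJ/min.
shrews: E/h = 41.6/11.2 = 3.714 kJ/min.
3.714 < 35.08, so adding shrews would lower the average — exclude it.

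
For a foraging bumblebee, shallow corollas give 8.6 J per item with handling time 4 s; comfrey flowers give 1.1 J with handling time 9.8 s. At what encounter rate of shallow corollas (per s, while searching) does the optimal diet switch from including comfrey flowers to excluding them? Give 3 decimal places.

At the threshold, the rate on shallow corollas alone equals the profitability of comfrey flowers: λ·8.6/(1 + λ·4) = 1.1/9.8 = 0.1122.
Rearranging, λ(8.6 − 0.1122×4) = 0.1122, so λ = 0.1122/8.151 = 0.01377 per s.

0.014 per s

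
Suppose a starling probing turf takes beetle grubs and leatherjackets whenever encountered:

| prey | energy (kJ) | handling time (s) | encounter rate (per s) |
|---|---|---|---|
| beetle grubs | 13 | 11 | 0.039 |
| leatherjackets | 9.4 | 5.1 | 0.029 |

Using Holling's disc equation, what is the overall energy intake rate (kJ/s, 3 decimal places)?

0.494 kJ/s

R = (0.039×13 + 0.029×9.4) / (1 + 0.039×11 + 0.029×5.1) = 0.7796/1.577 = 0.4944 kJ/s.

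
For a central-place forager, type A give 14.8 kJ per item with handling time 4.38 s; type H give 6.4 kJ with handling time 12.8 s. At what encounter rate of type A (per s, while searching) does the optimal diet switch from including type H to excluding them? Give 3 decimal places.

0.040 per s

Drop type H once their profitability E₂/h₂ falls below the rate achievable on type A alone: E₂/h₂ = λE₁/(1 + λh₁).
Solve for λ: λE₁h₂ = E₂(1 + λh₁) → λ(E₁h₂ − E₂h₁) = E₂ → λ = E₂/(E₁h₂ − E₂h₁).
λ = 6.4/(14.8×12.8 − 6.4×4.38) = 6.4/161.4 = 0.03965 per s.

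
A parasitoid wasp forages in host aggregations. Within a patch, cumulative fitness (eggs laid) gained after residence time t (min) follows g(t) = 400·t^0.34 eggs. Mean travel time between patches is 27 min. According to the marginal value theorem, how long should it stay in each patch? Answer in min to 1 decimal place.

Optimal t* satisfies g'(t*) = g(t*)/(T + t*).
g'(t) = 0.34·400·t^-0.66. Setting 0.34·400·t^-0.66 = 400·t^0.34/(27+t) gives 0.34(27+t) = t, so 0.66·t = 0.34×27.
t* = 0.34×27/0.66 = 13.91 min.

13.9 min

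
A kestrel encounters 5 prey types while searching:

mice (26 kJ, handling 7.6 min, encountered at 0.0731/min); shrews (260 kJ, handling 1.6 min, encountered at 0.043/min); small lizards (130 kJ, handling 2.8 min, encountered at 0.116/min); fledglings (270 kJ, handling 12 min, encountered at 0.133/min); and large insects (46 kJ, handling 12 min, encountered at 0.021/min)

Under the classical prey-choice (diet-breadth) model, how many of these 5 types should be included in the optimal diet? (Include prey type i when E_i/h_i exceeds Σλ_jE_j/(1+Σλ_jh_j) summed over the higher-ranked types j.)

3

Profitabilities (E/h, kJ/min): shrews 162, small lizards 46.4, fledglings 22.5, large insects 3.83, mice 3.42. Add prey in this order while the next type's profitability exceeds the intake rate on those already taken.
Rate on top 1: 10.46. small lizards: 46.4 > 10.46 → include.
Rate on top 2: 18.84. fledglings: 22.5 > 18.84 → include.
Rate on top 3: 20.8. large insects: 3.83 < 20.8 → exclude; stop.
Optimal diet: shrews, small lizards, fledglings — 3 of 5 types.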